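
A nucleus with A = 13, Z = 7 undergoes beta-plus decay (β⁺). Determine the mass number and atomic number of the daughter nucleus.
Daughter: A = 13, Z = 6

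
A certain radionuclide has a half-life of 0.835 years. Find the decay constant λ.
λ = ln(2)/t½ = 0.8301 year⁻¹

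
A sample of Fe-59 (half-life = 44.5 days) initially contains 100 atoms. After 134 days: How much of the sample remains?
N = N₀(1/2)^(t/t½) = 12.4 atoms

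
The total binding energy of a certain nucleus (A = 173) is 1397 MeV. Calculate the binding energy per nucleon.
B.E./A = 1397/173 = 8.075 MeV/nucleon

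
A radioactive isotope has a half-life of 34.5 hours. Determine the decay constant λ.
λ = ln(2)/t½ = 0.02009 hour⁻¹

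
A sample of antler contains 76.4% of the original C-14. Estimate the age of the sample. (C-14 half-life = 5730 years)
Age = t½ × log₂(1/ratio) = 2225 years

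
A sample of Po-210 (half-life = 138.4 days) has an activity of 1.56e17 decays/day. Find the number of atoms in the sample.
N = A/λ = 3.115e19 atoms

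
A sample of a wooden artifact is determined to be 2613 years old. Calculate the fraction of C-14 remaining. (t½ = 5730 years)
N/N₀ = (1/2)^(t/t½) = 0.729 = 72.9%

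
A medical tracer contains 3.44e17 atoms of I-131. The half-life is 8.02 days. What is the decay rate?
A = λN = 2.973e16 decays/day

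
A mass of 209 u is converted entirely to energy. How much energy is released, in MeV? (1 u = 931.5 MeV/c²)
E = mc² = 1.947e5 MeV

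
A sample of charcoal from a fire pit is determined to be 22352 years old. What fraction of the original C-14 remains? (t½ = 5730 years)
N/N₀ = (1/2)^(t/t½) = 0.06695 = 6.69%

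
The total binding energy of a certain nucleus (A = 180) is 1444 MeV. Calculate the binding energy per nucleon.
B.E./A = 1444/180 = 8.022 MeV/nucleon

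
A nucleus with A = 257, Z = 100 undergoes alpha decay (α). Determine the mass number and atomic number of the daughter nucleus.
Daughter: A = 253, Z = 98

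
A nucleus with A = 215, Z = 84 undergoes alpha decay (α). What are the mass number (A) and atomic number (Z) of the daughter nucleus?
Daughter: A = 211, Z = 82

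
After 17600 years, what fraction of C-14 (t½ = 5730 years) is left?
N/N₀ = (1/2)^(t/t½) = 0.119 = 11.9%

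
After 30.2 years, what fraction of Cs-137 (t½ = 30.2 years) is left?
N/N₀ = (1/2)^(t/t½) = 0.5 = 50%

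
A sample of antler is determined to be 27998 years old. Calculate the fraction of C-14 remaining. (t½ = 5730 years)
N/N₀ = (1/2)^(t/t½) = 0.03381 = 3.38%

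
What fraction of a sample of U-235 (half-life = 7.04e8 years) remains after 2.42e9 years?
N/N₀ = (1/2)^(t/t½) = 0.0923 = 9.23%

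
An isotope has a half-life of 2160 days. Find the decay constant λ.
λ = ln(2)/t½ = 3.209e-4 day⁻¹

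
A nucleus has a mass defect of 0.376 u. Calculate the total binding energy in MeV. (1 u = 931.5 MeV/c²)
B.E. = Δm × 931.5 = 350.2 MeV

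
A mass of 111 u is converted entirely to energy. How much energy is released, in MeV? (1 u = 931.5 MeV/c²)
E = mc² = 1.034e5 MeV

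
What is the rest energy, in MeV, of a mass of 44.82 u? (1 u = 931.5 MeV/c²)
E = mc² = 41750 MeV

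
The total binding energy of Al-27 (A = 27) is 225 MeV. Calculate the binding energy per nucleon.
B.E./A = 225/27 = 8.333 MeV/nucleon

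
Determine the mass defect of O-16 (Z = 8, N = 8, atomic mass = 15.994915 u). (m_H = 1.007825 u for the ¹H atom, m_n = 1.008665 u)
Δm = Z·m_H + N·m_n − M = 0.137 u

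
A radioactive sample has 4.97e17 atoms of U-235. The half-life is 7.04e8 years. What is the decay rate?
A = λN = 4.893e8 decays/year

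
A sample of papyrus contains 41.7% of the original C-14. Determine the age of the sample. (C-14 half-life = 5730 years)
Age = t½ × log₂(1/ratio) = 7231 years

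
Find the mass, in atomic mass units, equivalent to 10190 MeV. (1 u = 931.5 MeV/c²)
m = E/c² = 10.94 u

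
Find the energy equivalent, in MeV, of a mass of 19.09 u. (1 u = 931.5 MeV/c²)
E = mc² = 17780 MeV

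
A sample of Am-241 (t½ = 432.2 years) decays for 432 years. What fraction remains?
N/N₀ = (1/2)^(t/t½) = 0.5002 = 50%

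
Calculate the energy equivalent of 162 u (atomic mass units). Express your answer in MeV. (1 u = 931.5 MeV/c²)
E = mc² = 1.509e5 MeV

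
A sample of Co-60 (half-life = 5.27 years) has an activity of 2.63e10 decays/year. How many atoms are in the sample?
N = A/λ = 2e11 atoms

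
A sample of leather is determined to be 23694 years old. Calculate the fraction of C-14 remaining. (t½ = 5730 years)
N/N₀ = (1/2)^(t/t½) = 0.05691 = 5.69%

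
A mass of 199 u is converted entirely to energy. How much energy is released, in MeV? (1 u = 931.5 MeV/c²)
E = mc² = 1.854e5 MeV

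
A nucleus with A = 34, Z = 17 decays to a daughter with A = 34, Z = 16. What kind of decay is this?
ΔA = 0, ΔZ = -1 ⇒ beta-plus decay (β⁺) or electron capture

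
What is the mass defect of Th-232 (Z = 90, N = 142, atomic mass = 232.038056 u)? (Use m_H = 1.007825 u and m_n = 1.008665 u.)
Δm = Z·m_H + N·m_n − M = 1.897 u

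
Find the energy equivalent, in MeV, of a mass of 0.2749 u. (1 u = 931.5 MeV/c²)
E = mc² = 256.1 MeV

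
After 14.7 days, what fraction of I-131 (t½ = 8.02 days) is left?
N/N₀ = (1/2)^(t/t½) = 0.2807 = 28.1%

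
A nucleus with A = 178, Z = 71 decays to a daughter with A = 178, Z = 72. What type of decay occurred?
ΔA = 0, ΔZ = +1 ⇒ beta-minus decay (β⁻)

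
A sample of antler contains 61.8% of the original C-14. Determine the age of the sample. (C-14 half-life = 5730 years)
Age = t½ × log₂(1/ratio) = 3978 years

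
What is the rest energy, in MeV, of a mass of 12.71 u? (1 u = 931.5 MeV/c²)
E = mc² = 11840 MeV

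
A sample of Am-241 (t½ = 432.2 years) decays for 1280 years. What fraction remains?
N/N₀ = (1/2)^(t/t½) = 0.1284 = 12.8%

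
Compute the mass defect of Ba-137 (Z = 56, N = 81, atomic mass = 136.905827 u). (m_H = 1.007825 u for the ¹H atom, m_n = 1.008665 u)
Δm = Z·m_H + N·m_n − M = 1.234 u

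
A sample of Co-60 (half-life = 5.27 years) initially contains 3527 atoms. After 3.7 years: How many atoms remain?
N = N₀(1/2)^(t/t½) = 2168 atoms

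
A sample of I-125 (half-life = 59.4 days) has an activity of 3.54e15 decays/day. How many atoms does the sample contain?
N = A/λ = 3.034e17 atoms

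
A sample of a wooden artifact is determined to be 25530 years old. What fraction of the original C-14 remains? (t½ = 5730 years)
N/N₀ = (1/2)^(t/t½) = 0.04558 = 4.56%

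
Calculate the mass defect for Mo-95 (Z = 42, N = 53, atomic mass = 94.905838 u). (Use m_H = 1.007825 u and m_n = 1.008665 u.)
Δm = Z·m_H + N·m_n − M = 0.8821 u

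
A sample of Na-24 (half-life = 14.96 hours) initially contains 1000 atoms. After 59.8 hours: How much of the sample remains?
N = N₀(1/2)^(t/t½) = 62.62 atoms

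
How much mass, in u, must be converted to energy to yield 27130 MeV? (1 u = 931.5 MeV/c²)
m = E/c² = 29.13 u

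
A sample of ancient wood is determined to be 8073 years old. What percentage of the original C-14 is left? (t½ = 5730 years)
N/N₀ = (1/2)^(t/t½) = 0.3766 = 37.7%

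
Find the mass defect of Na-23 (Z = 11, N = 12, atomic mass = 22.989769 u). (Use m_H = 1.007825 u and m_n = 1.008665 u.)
Δm = Z·m_H + N·m_n − M = 0.2003 u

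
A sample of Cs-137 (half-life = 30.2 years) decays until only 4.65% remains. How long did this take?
t = t½ × log₂(N₀/N) = 133.7 years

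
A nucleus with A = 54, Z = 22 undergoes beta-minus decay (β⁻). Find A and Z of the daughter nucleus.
Daughter: A = 54, Z = 23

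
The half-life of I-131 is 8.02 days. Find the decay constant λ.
λ = ln(2)/t½ = 0.08643 day⁻¹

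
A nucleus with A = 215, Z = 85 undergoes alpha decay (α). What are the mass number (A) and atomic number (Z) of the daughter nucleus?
Daughter: A = 211, Z = 83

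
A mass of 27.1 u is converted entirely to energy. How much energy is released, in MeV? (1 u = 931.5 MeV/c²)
E = mc² = 25240 MeV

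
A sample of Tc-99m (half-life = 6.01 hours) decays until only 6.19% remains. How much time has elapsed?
t = t½ × log₂(N₀/N) = 24.12 hours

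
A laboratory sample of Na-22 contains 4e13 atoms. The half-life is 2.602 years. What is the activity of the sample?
A = λN = 1.066e13 decays/year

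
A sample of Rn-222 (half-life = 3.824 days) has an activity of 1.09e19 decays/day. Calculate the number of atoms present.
N = A/λ = 6.013e19 atoms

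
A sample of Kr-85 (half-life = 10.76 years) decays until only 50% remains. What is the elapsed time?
t = t½ × log₂(N₀/N) = 10.76 years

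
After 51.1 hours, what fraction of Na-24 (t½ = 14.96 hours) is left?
N/N₀ = (1/2)^(t/t½) = 0.0937 = 9.37%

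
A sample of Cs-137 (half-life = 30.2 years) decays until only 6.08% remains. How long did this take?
t = t½ × log₂(N₀/N) = 122 years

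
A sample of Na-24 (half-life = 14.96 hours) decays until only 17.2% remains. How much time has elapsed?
t = t½ × log₂(N₀/N) = 37.99 hours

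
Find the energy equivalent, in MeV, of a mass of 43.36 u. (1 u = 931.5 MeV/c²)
E = mc² = 40390 MeV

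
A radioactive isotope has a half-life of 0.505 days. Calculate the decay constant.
λ = ln(2)/t½ = 1.373 day⁻¹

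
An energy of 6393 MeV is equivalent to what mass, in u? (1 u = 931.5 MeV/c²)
m = E/c² = 6.863 u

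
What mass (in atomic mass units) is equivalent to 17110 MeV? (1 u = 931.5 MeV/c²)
m = E/c² = 18.37 u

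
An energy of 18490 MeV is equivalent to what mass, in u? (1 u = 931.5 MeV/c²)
m = E/c² = 19.85 u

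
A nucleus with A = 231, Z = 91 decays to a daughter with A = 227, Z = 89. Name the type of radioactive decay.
ΔA = -4, ΔZ = -2 ⇒ alpha decay (α)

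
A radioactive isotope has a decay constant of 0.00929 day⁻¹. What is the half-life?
t½ = ln(2)/λ = 74.61 days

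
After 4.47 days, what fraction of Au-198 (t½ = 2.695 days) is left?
N/N₀ = (1/2)^(t/t½) = 0.3167 = 31.7%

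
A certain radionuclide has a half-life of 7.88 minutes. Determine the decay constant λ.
λ = ln(2)/t½ = 0.08796 minute⁻¹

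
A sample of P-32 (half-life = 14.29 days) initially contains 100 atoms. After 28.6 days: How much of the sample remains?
N = N₀(1/2)^(t/t½) = 24.98 atoms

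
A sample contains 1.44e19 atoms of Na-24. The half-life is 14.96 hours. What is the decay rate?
A = λN = 6.672e17 decays/hour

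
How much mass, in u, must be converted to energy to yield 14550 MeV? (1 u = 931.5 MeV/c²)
m = E/c² = 15.62 u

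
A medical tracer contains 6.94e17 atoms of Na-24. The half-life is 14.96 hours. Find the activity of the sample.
A = λN = 3.216e16 decays/hour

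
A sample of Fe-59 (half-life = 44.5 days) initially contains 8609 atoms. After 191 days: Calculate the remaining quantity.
N = N₀(1/2)^(t/t½) = 439.4 atoms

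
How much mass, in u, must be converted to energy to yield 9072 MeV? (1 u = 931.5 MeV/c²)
m = E/c² = 9.739 u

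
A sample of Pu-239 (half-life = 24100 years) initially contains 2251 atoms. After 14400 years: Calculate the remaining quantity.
N = N₀(1/2)^(t/t½) = 1488 atoms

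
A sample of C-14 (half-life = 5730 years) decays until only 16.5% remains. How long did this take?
t = t½ × log₂(N₀/N) = 14890 years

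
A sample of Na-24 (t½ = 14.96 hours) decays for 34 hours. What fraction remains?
N/N₀ = (1/2)^(t/t½) = 0.2069 = 20.7%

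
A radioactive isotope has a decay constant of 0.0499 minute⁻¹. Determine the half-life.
t½ = ln(2)/λ = 13.89 minutes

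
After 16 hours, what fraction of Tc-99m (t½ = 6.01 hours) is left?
N/N₀ = (1/2)^(t/t½) = 0.158 = 15.8%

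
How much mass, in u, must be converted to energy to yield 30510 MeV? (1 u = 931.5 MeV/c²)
m = E/c² = 32.75 u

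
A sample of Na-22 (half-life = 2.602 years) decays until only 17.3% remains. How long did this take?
t = t½ × log₂(N₀/N) = 6.586 years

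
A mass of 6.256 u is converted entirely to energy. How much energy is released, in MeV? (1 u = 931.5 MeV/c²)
E = mc² = 5827 MeV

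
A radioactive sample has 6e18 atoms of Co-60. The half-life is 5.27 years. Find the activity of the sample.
A = λN = 7.892e17 decays/year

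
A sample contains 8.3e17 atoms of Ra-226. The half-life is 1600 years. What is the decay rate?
A = λN = 3.596e14 decays/year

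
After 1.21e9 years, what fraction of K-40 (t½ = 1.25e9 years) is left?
N/N₀ = (1/2)^(t/t½) = 0.5112 = 51.1%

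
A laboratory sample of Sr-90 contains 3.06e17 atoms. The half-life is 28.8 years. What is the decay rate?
A = λN = 7.365e15 decays/year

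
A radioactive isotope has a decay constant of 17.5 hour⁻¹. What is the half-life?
t½ = ln(2)/λ = 0.03961 hours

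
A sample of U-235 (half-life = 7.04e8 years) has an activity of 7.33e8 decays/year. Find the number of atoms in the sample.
N = A/λ = 7.445e17 atoms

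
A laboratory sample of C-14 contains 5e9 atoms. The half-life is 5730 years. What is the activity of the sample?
A = λN = 6.048e5 decays/year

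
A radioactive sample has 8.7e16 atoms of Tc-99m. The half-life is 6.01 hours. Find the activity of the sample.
A = λN = 1.003e16 decays/hour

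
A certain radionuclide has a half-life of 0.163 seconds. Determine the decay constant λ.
λ = ln(2)/t½ = 4.252 second⁻¹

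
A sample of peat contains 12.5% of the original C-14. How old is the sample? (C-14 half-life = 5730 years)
Age = t½ × log₂(1/ratio) = 17190 years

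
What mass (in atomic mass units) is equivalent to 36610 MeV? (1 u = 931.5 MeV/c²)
m = E/c² = 39.3 u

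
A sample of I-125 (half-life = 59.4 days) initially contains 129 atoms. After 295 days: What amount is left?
N = N₀(1/2)^(t/t½) = 4.126 atoms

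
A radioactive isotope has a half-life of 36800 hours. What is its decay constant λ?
λ = ln(2)/t½ = 1.884e-5 hour⁻¹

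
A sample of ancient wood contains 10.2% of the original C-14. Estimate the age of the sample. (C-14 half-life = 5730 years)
Age = t½ × log₂(1/ratio) = 18870 years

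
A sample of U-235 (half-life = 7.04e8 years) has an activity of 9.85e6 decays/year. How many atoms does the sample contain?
N = A/λ = 1e16 atoms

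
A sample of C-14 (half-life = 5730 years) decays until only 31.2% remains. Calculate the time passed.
t = t½ × log₂(N₀/N) = 9629 years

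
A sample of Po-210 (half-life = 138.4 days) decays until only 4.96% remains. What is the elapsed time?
t = t½ × log₂(N₀/N) = 599.8 days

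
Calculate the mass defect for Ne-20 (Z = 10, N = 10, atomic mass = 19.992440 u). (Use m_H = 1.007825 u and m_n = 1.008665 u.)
Δm = Z·m_H + N·m_n − M = 0.1725 u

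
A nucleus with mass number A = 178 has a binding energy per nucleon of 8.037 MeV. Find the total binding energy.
B.E. = 8.037 × 178 = 1431 MeV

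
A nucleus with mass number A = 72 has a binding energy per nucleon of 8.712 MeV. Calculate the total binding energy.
B.E. = 8.712 × 72 = 627.3 MeV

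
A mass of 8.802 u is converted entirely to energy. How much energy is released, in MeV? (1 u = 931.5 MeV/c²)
E = mc² = 8199 MeV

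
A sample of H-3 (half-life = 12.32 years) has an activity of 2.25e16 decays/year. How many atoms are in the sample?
N = A/λ = 3.999e17 atoms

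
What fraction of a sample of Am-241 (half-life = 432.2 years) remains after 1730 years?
N/N₀ = (1/2)^(t/t½) = 0.06238 = 6.24%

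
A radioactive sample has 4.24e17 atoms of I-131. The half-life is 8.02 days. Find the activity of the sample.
A = λN = 3.665e16 decays/day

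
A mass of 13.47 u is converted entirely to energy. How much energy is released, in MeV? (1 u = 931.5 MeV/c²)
E = mc² = 12550 MeV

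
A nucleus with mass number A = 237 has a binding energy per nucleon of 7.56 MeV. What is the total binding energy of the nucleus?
B.E. = 7.56 × 237 = 1792 MeV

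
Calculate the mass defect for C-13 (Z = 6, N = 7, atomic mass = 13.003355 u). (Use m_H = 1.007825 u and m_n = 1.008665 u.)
Δm = Z·m_H + N·m_n − M = 0.1043 u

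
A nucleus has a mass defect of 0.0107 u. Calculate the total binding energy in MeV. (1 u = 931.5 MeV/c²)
B.E. = Δm × 931.5 = 9.967 MeV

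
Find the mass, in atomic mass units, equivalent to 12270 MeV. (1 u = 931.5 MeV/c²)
m = E/c² = 13.17 u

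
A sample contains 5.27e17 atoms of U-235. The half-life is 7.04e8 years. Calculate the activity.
A = λN = 5.189e8 decays/year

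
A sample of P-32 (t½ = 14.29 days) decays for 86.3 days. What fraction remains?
N/N₀ = (1/2)^(t/t½) = 0.01521 = 1.52%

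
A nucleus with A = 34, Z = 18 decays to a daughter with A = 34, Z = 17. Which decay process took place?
ΔA = 0, ΔZ = -1 ⇒ beta-plus decay (β⁺) or electron capture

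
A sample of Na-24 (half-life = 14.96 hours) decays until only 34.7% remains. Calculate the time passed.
t = t½ × log₂(N₀/N) = 22.84 hours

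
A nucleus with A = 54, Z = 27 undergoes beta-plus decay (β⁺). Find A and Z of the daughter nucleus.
Daughter: A = 54, Z = 26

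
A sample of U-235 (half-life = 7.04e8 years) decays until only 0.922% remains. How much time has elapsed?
t = t½ × log₂(N₀/N) = 4.76e9 years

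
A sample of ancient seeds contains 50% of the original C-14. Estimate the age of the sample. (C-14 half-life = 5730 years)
Age = t½ × log₂(1/ratio) = 5730 years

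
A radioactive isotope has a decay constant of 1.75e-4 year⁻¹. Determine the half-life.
t½ = ln(2)/λ = 3961 years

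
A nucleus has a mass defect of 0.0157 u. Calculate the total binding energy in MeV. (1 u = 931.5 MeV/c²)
B.E. = Δm × 931.5 = 14.62 MeV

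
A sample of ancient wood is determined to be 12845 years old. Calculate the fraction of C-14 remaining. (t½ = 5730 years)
N/N₀ = (1/2)^(t/t½) = 0.2114 = 21.1%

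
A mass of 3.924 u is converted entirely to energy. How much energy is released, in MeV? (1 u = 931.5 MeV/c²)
E = mc² = 3655 MeV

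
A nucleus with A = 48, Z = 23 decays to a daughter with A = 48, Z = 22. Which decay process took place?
ΔA = 0, ΔZ = -1 ⇒ beta-plus decay (β⁺) or electron capture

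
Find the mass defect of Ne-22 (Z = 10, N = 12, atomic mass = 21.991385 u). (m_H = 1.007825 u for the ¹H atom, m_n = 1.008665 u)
Δm = Z·m_H + N·m_n − M = 0.1908 u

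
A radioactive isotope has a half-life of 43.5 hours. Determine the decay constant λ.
λ = ln(2)/t½ = 0.01593 hour⁻¹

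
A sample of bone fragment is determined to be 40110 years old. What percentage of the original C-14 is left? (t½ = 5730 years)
N/N₀ = (1/2)^(t/t½) = 0.007812 = 0.781%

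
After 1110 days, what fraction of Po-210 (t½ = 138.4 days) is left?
N/N₀ = (1/2)^(t/t½) = 0.003852 = 0.385%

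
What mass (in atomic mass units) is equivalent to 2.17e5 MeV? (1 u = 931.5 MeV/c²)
m = E/c² = 233 u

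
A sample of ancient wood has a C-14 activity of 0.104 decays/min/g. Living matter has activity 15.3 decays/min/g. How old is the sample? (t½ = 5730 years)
Age = t½ × log₂(A₀/A) = 41260 years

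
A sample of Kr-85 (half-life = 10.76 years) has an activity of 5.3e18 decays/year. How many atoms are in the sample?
N = A/λ = 8.227e19 atoms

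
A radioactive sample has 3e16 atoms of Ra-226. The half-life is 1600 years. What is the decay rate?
A = λN = 1.3e13 decays/year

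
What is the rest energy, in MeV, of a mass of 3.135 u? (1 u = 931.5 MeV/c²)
E = mc² = 2920 MeV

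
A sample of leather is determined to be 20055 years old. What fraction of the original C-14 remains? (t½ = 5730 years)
N/N₀ = (1/2)^(t/t½) = 0.08839 = 8.84%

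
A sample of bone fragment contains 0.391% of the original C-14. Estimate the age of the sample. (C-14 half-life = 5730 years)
Age = t½ × log₂(1/ratio) = 45830 years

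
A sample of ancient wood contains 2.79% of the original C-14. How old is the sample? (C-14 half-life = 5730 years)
Age = t½ × log₂(1/ratio) = 29590 years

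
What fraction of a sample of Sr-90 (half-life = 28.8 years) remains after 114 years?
N/N₀ = (1/2)^(t/t½) = 0.06433 = 6.43%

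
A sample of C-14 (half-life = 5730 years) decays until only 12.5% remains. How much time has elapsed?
t = t½ × log₂(N₀/N) = 17190 years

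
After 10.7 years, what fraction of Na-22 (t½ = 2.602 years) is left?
N/N₀ = (1/2)^(t/t½) = 0.05782 = 5.78%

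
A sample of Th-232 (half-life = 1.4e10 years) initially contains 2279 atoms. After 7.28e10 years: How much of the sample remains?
N = N₀(1/2)^(t/t½) = 62 atoms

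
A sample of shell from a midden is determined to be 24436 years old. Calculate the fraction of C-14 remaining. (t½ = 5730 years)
N/N₀ = (1/2)^(t/t½) = 0.05203 = 5.2%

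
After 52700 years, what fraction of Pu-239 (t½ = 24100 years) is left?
N/N₀ = (1/2)^(t/t½) = 0.2196 = 22%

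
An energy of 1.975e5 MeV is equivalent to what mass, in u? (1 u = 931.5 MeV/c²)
m = E/c² = 212 u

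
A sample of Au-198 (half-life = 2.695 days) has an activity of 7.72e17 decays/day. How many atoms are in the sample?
N = A/λ = 3.002e18 atoms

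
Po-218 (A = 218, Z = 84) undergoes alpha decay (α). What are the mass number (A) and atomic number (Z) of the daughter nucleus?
Daughter: A = 214, Z = 82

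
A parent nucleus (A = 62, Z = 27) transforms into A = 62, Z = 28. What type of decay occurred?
ΔA = 0, ΔZ = +1 ⇒ beta-minus decay (β⁻)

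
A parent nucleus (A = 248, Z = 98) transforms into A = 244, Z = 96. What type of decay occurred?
ΔA = -4, ΔZ = -2 ⇒ alpha decay (α)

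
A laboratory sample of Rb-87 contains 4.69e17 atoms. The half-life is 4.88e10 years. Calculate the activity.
A = λN = 6.662e6 decays/year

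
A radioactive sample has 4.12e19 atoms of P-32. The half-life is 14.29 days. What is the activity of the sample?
A = λN = 1.998e18 decays/day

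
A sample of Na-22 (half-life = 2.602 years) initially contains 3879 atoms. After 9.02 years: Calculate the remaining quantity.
N = N₀(1/2)^(t/t½) = 350.9 atoms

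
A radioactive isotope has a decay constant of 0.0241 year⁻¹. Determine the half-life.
t½ = ln(2)/λ = 28.76 years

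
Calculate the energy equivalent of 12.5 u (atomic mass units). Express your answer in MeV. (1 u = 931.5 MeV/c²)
E = mc² = 11640 MeV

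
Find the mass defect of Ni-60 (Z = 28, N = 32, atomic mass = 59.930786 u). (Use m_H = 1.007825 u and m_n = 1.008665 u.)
Δm = Z·m_H + N·m_n − M = 0.5656 u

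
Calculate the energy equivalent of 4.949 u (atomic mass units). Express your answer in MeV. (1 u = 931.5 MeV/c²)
E = mc² = 4610 MeV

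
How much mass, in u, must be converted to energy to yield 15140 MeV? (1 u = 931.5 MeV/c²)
m = E/c² = 16.25 u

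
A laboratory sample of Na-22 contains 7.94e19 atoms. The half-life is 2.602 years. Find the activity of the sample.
A = λN = 2.115e19 decays/year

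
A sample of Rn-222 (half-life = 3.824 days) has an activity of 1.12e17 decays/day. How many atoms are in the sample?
N = A/λ = 6.179e17 atoms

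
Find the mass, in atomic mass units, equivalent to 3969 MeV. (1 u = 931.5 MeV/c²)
m = E/c² = 4.261 u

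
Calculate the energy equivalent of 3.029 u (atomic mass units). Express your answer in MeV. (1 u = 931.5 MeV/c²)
E = mc² = 2822 MeV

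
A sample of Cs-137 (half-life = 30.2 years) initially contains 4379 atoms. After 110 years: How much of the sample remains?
N = N₀(1/2)^(t/t½) = 350.7 atoms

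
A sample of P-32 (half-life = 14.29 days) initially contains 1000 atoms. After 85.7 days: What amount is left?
N = N₀(1/2)^(t/t½) = 15.66 atoms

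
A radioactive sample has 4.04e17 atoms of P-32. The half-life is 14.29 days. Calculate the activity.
A = λN = 1.96e16 decays/day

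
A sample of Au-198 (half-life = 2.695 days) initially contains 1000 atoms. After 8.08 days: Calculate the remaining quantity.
N = N₀(1/2)^(t/t½) = 125.2 atoms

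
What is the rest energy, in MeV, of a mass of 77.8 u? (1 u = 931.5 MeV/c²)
E = mc² = 72470 MeV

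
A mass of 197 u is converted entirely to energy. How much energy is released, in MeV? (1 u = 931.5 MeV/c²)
E = mc² = 1.835e5 MeV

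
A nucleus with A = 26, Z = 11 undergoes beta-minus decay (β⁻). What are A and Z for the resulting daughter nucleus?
Daughter: A = 26, Z = 12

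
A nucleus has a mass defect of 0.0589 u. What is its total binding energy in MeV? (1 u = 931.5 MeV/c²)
B.E. = Δm × 931.5 = 54.87 MeV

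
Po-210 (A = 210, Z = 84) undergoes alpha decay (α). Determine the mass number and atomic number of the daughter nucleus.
Daughter: A = 206, Z = 82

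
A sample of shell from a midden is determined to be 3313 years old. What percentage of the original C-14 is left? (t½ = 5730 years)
N/N₀ = (1/2)^(t/t½) = 0.6698 = 67%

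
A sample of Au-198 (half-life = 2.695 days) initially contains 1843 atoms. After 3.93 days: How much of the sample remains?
N = N₀(1/2)^(t/t½) = 670.7 atoms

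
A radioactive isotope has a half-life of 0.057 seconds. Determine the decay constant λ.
λ = ln(2)/t½ = 12.16 second⁻¹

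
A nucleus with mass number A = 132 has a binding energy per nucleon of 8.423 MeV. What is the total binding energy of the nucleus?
B.E. = 8.423 × 132 = 1112 MeV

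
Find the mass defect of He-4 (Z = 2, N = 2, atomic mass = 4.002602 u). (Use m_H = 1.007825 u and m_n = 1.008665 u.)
Δm = Z·m_H + N·m_n − M = 0.03038 u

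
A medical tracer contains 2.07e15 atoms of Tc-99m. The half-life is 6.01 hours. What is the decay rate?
A = λN = 2.387e14 decays/hour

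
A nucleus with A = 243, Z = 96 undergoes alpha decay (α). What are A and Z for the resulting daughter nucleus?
Daughter: A = 239, Z = 94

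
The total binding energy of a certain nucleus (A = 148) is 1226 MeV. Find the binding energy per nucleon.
B.E./A = 1226/148 = 8.284 MeV/nucleon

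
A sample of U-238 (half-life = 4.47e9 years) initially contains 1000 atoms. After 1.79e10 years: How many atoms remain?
N = N₀(1/2)^(t/t½) = 62.31 atoms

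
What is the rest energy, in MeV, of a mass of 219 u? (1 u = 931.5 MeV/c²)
E = mc² = 2.04e5 MeV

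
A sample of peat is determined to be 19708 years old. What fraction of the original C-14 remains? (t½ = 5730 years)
N/N₀ = (1/2)^(t/t½) = 0.09218 = 9.22%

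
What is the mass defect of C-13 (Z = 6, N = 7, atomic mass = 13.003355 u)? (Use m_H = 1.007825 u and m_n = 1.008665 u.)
Δm = Z·m_H + N·m_n − M = 0.1043 u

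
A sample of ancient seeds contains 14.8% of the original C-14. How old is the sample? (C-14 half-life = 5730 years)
Age = t½ × log₂(1/ratio) = 15790 years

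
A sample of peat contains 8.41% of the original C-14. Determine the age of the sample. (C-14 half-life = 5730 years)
Age = t½ × log₂(1/ratio) = 20470 years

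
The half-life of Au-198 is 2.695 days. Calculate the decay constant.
λ = ln(2)/t½ = 0.2572 day⁻¹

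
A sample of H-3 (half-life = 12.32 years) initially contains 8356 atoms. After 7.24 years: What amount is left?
N = N₀(1/2)^(t/t½) = 5560 atoms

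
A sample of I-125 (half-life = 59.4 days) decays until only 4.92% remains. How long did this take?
t = t½ × log₂(N₀/N) = 258.1 days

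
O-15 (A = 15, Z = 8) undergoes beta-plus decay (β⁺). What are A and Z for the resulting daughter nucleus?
Daughter: A = 15, Z = 7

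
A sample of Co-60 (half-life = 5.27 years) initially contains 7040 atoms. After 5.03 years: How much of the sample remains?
N = N₀(1/2)^(t/t½) = 3633 atoms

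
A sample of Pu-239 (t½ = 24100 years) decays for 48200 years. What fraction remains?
N/N₀ = (1/2)^(t/t½) = 0.25 = 25%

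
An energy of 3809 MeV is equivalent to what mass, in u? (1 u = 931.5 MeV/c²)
m = E/c² = 4.089 u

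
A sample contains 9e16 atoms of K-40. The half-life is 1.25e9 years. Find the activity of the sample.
A = λN = 4.991e7 decays/year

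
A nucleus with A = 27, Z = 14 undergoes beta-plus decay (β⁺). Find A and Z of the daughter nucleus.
Daughter: A = 27, Z = 13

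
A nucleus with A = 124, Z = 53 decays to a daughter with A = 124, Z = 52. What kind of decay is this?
ΔA = 0, ΔZ = -1 ⇒ beta-plus decay (β⁺) or electron capture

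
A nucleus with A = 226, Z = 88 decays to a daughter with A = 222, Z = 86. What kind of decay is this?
ΔA = -4, ΔZ = -2 ⇒ alpha decay (α)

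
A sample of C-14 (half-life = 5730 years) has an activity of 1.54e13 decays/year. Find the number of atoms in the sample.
N = A/λ = 1.273e17 atoms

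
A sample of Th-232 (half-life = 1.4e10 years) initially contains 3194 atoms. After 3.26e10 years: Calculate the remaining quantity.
N = N₀(1/2)^(t/t½) = 635.9 atoms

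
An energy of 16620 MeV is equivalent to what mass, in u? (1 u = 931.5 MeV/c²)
m = E/c² = 17.84 u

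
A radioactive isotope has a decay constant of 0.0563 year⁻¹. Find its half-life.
t½ = ln(2)/λ = 12.31 years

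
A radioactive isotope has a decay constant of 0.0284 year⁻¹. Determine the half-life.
t½ = ln(2)/λ = 24.41 years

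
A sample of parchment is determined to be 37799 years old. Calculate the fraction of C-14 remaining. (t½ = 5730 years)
N/N₀ = (1/2)^(t/t½) = 0.01033 = 1.03%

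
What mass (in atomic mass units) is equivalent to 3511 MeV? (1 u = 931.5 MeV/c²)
m = E/c² = 3.769 u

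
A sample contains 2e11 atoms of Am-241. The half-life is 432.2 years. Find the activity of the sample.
A = λN = 3.208e8 decays/year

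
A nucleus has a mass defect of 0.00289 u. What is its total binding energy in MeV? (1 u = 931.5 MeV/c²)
B.E. = Δm × 931.5 = 2.692 MeV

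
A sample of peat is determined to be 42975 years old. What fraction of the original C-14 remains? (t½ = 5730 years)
N/N₀ = (1/2)^(t/t½) = 0.005524 = 0.552%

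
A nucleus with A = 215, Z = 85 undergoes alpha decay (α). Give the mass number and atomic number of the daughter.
Daughter: A = 211, Z = 83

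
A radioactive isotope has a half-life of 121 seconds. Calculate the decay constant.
λ = ln(2)/t½ = 0.005728 second⁻¹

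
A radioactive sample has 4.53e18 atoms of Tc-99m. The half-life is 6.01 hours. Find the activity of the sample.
A = λN = 5.225e17 decays/hour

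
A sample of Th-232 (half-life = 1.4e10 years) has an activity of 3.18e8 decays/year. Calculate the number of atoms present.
N = A/λ = 6.423e18 atoms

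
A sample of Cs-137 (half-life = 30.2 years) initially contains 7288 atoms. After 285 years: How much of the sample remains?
N = N₀(1/2)^(t/t½) = 10.51 atoms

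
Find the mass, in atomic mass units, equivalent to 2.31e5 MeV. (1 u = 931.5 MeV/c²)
m = E/c² = 248 u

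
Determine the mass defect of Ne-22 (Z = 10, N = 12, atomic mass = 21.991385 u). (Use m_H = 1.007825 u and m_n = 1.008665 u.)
Δm = Z·m_H + N·m_n − M = 0.1908 u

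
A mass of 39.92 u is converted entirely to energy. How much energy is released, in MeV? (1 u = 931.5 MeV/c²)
E = mc² = 37190 MeV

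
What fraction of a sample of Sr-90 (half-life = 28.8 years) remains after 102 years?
N/N₀ = (1/2)^(t/t½) = 0.08587 = 8.59%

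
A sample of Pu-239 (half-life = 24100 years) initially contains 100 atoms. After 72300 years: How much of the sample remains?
N = N₀(1/2)^(t/t½) = 12.5 atoms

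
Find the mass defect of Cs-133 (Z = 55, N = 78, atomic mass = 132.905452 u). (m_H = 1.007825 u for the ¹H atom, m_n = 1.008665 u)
Δm = Z·m_H + N·m_n − M = 1.201 u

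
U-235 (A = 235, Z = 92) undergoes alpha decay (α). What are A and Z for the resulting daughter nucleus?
Daughter: A = 231, Z = 90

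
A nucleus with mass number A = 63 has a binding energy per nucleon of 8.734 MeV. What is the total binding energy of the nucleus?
B.E. = 8.734 × 63 = 550.2 MeV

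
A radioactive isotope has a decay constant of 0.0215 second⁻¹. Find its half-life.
t½ = ln(2)/λ = 32.24 seconds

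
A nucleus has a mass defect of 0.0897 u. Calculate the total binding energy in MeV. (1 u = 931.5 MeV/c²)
B.E. = Δm × 931.5 = 83.56 MeV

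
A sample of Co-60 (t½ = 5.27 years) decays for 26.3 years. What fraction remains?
N/N₀ = (1/2)^(t/t½) = 0.03146 = 3.15%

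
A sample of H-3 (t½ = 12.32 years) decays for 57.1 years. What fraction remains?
N/N₀ = (1/2)^(t/t½) = 0.04025 = 4.03%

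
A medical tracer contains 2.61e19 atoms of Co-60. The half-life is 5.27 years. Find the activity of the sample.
A = λN = 3.433e18 decays/year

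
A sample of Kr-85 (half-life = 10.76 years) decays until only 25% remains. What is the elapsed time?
t = t½ × log₂(N₀/N) = 21.52 years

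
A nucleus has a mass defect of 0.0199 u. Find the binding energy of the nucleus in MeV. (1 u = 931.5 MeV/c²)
B.E. = Δm × 931.5 = 18.54 MeV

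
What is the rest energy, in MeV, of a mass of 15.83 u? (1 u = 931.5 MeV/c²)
E = mc² = 14750 MeV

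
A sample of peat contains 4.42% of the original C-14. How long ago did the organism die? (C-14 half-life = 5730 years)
Age = t½ × log₂(1/ratio) = 25780 years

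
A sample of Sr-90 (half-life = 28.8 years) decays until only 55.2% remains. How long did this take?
t = t½ × log₂(N₀/N) = 24.69 years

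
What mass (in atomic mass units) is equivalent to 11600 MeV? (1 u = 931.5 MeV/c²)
m = E/c² = 12.45 u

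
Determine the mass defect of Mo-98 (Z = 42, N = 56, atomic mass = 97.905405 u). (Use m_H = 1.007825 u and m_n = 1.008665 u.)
Δm = Z·m_H + N·m_n − M = 0.9085 u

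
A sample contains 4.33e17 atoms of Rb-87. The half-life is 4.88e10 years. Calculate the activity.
A = λN = 6.15e6 decays/year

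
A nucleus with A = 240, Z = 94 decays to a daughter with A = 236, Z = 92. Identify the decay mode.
ΔA = -4, ΔZ = -2 ⇒ alpha decay (α)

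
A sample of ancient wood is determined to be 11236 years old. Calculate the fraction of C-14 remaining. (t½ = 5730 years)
N/N₀ = (1/2)^(t/t½) = 0.2569 = 25.7%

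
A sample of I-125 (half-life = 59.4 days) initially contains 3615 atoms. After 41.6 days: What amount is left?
N = N₀(1/2)^(t/t½) = 2225 atoms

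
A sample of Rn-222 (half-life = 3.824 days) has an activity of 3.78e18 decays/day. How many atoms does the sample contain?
N = A/λ = 2.085e19 atoms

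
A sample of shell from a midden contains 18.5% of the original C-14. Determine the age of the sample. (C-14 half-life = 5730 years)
Age = t½ × log₂(1/ratio) = 13950 years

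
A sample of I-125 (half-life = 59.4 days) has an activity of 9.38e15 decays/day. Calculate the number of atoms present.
N = A/λ = 8.038e17 atoms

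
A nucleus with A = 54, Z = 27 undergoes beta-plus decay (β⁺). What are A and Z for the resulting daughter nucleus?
Daughter: A = 54, Z = 26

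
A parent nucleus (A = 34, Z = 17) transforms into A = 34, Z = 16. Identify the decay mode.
ΔA = 0, ΔZ = -1 ⇒ beta-plus decay (β⁺) or electron capture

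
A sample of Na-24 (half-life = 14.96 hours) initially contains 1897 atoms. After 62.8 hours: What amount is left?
N = N₀(1/2)^(t/t½) = 103.4 atoms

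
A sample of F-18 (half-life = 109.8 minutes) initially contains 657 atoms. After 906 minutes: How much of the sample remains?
N = N₀(1/2)^(t/t½) = 2.156 atoms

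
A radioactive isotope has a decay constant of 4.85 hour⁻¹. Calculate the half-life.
t½ = ln(2)/λ = 0.1429 hours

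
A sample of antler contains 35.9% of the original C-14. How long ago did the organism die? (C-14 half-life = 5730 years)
Age = t½ × log₂(1/ratio) = 8469 years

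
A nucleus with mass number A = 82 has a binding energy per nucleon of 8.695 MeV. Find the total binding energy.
B.E. = 8.695 × 82 = 713 MeV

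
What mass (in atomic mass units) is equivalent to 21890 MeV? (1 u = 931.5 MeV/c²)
m = E/c² = 23.5 u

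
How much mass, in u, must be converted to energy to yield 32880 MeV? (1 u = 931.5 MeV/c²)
m = E/c² = 35.3 u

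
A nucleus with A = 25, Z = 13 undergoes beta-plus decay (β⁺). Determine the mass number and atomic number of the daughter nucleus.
Daughter: A = 25, Z = 12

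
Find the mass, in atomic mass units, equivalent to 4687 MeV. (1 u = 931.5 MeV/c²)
m = E/c² = 5.032 u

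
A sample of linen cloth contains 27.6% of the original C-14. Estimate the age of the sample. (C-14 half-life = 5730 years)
Age = t½ × log₂(1/ratio) = 10640 years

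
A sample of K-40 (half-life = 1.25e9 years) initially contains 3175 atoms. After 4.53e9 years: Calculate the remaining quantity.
N = N₀(1/2)^(t/t½) = 257.5 atoms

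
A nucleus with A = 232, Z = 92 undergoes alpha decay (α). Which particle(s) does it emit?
α particle = ⁴₂He (2 protons + 2 neutrons)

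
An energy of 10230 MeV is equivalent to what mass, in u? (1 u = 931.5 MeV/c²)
m = E/c² = 10.98 u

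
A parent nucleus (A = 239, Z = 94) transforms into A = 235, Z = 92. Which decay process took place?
ΔA = -4, ΔZ = -2 ⇒ alpha decay (α)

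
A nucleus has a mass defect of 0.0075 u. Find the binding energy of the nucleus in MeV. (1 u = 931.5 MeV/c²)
B.E. = Δm × 931.5 = 6.986 MeV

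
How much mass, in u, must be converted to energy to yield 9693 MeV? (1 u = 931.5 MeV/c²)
m = E/c² = 10.41 u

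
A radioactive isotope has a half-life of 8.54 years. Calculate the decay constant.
λ = ln(2)/t½ = 0.08116 year⁻¹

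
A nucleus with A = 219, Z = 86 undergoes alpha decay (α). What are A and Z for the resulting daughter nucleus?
Daughter: A = 215, Z = 84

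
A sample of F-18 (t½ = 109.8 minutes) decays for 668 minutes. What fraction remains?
N/N₀ = (1/2)^(t/t½) = 0.01474 = 1.47%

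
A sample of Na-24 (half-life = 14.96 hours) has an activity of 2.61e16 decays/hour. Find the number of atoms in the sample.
N = A/λ = 5.633e17 atoms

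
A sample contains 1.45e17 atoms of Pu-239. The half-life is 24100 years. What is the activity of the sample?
A = λN = 4.17e12 decays/year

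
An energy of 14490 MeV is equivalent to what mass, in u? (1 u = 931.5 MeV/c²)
m = E/c² = 15.56 u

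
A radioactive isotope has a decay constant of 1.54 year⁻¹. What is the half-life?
t½ = ln(2)/λ = 0.4501 years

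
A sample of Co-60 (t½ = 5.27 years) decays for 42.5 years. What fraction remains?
N/N₀ = (1/2)^(t/t½) = 0.003735 = 0.374%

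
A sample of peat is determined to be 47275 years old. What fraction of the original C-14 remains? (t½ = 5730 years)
N/N₀ = (1/2)^(t/t½) = 0.003284 = 0.328%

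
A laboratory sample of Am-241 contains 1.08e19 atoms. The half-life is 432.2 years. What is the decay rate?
A = λN = 1.732e16 decays/year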